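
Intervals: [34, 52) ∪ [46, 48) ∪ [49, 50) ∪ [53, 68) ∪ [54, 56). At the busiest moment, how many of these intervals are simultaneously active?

2

At 46, 2 of the intervals are simultaneously active.
No point has more.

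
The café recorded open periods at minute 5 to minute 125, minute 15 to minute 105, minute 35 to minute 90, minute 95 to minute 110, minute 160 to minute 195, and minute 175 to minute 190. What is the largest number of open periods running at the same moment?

3

At minute 35, 3 of the intervals are simultaneously active.
No point has more.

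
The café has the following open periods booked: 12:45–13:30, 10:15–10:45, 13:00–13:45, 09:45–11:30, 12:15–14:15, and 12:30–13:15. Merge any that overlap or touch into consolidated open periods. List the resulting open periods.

Sort by start: 09:45–11:30, 10:15–10:45, 12:15–14:15, 12:30–13:15, 12:45–13:30, 13:00–13:45.
10:15–10:45 overlaps/touches 09:45–11:30 → extend to 09:45–11:30.
12:15–14:15 is disjoint → start new block.
12:30–13:15 overlaps/touches 12:15–14:15 → extend to 12:15–14:15.
12:45–13:30 overlaps/touches 12:15–14:15 → extend to 12:15–14:15.
13:00–13:45 overlaps/touches 12:15–14:15 → extend to 12:15–14:15.

09:45–11:30, 12:15–14:15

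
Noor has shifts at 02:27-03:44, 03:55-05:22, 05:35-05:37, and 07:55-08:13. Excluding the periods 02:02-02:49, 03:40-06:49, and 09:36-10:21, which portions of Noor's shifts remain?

02:27–03:44 minus B → 02:49–03:40.
03:55–05:22: fully covered by B → removed.
05:35–05:37: fully covered by B → removed.
07:55–08:13: no B overlap → unchanged.

02:49–03:40, 07:55–08:13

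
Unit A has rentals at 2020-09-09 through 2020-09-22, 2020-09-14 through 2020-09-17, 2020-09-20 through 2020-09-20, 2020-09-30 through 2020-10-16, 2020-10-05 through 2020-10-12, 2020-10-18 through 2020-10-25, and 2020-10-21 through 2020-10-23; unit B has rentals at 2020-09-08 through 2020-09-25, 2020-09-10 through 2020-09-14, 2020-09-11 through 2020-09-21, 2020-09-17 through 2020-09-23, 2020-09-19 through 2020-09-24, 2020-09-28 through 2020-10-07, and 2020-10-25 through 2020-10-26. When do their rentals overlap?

2020-09-09 through 2020-09-22, 2020-09-30 through 2020-10-07, 2020-10-25 through 2020-10-25

Merge the first list: 2020-09-09 through 2020-09-22, 2020-09-30 through 2020-10-16, 2020-10-18 through 2020-10-25.
Merge the second list: 2020-09-08 through 2020-09-25, 2020-09-28 through 2020-10-07, 2020-10-25 through 2020-10-26.
2020-09-09 through 2020-09-22 ∩ B → 2020-09-09 through 2020-09-22.
2020-09-30 through 2020-10-16 ∩ B → 2020-09-30 through 2020-10-07.
2020-10-18 through 2020-10-25 ∩ B → 2020-10-25 through 2020-10-25.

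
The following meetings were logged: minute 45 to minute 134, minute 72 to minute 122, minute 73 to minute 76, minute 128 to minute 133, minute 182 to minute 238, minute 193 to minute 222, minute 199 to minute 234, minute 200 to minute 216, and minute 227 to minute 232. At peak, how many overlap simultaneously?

4

Walk the sorted start/end points keeping a running depth.
The depth first hits 4 at minute 200.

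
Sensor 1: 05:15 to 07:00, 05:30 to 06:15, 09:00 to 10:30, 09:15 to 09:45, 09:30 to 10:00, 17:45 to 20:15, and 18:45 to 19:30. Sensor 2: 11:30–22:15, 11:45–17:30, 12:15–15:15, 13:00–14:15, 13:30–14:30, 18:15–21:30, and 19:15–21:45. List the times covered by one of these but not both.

05:15–07:00, 09:00–10:30, 11:30–17:45, 20:15–22:15

Merge the first list: 05:15–07:00, 09:00–10:30, 17:45–20:15.
Merge the second list: 11:30–22:15.
A \ B = 05:15–07:00, 09:00–10:30.
B \ A = 11:30–17:45, 20:15–22:15.
Union of the two gives the symmetric difference.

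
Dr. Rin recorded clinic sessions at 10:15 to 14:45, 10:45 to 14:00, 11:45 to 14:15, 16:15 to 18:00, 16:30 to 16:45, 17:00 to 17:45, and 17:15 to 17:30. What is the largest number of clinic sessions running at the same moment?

3

Walk the sorted start/end points keeping a running depth.
The depth first hits 3 at 11:45.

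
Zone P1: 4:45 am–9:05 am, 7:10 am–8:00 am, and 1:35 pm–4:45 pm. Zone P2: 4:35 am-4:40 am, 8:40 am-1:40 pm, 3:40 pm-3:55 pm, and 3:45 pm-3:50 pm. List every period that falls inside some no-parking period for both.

Merge the first list: 4:45 am-9:05 am, 1:35 pm-4:45 pm.
Merge the second list: 4:35 am-4:40 am, 8:40 am-1:40 pm, 3:40 pm-3:55 pm.
4:45 am-9:05 am overlaps B on 8:40 am-9:05 am.
1:35 pm-4:45 pm overlaps B on 1:35 pm-1:40 pm, 3:40 pm-3:55 pm.

8:40 am-9:05 am, 1:35 pm-1:40 pm, 3:40 pm-3:55 pm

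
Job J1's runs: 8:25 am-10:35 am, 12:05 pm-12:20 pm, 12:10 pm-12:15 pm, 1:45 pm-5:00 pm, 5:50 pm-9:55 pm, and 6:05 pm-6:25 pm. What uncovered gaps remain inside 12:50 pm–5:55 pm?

12:50 pm-1:45 pm, 5:00 pm-5:50 pm

The merged coverage is 8:25 am-10:35 am, 12:05 pm-12:20 pm, 1:45 pm-5:00 pm, 5:50 pm-9:55 pm.
Gaps within 12:50 pm-5:55 pm: 12:50 pm-1:45 pm, 5:00 pm-5:50 pm.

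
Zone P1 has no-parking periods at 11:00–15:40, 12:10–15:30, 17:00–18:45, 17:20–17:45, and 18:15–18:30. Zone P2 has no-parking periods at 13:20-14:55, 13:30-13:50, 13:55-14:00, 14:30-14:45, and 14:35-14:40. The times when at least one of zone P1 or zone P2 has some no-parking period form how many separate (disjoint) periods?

2

A, merged: 11:00-15:40, 17:00-18:45.
B, merged: 13:20-14:55.
A ∪ B = 11:00-15:40, 17:00-18:45.
That is 2 disjoint pieces.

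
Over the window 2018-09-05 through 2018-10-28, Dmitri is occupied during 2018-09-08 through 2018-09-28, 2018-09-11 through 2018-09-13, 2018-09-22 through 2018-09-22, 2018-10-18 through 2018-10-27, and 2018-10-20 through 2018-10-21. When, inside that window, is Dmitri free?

2018-09-05 through 2018-09-07, 2018-09-29 through 2018-10-17, 2018-10-28 through 2018-10-28

Covered (merged): 2018-09-08 through 2018-09-28, 2018-10-18 through 2018-10-27.
Complement within 2018-09-05 through 2018-10-28: 2018-09-05 through 2018-09-07, 2018-09-29 through 2018-10-17, 2018-10-28 through 2018-10-28.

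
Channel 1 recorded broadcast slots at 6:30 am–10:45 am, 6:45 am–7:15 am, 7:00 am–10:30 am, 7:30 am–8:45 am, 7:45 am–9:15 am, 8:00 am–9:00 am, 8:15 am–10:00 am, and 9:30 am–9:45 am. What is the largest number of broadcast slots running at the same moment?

Sweep endpoints in order; track running count of active intervals.
Peak of 6 reached at 8:15 am.

6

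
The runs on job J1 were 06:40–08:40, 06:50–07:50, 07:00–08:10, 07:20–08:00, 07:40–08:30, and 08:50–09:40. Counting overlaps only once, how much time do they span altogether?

2 h 50 min

Merged: 06:40–08:40, 08:50–09:40.
Lengths: 2 h + 50 min = 2 h 50 min.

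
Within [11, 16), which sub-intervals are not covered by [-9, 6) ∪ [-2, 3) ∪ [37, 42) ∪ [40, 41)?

[11, 16)

Covered (merged): [-9, 6), [37, 42).
Complement within [11, 16): [11, 16).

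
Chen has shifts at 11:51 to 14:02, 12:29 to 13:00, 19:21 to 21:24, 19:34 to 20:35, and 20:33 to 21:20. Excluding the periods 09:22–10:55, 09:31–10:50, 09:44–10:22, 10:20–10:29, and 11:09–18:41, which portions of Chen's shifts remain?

Merge the first list: 11:51–14:02, 19:21–21:24.
Merge the second list: 09:22–10:55, 11:09–18:41.
11:51–14:02: entirely removed.
19:21–21:24: nothing removed.

19:21–21:24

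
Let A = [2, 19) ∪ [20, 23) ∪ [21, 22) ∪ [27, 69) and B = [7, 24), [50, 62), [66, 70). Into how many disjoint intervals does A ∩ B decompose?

4

First set merges to [2, 19), [20, 23), [27, 69).
A ∩ B = [7, 19), [20, 23), [50, 62), [66, 69).
That is 4 disjoint pieces.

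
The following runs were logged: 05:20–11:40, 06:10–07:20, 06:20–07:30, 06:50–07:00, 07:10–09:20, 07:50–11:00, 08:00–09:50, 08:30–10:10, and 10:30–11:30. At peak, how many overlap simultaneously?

Walk the sorted start/end points keeping a running depth.
The depth first hits 5 at 08:30.

5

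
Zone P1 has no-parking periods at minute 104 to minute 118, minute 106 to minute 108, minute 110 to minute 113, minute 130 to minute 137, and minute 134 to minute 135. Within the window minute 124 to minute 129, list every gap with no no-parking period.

The merged coverage is minute 104 to minute 118, minute 130 to minute 137.
Gaps within minute 124 to minute 129: minute 124 to minute 129.

minute 124 to minute 129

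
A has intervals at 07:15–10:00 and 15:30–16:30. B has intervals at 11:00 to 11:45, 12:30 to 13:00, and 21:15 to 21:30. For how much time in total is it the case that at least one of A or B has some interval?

5 h 15 min

A ∪ B = 07:15-10:00, 11:00-11:45, 12:30-13:00, 15:30-16:30, 21:15-21:30.
Total: 2 h 45 min + 45 min + 30 min + 1 h + 15 min = 5 h 15 min.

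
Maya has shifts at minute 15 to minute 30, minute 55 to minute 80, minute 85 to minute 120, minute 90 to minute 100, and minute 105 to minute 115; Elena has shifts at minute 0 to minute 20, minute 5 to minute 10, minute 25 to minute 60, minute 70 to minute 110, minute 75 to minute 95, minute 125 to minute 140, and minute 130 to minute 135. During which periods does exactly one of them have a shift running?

First set merges to minute 15 to minute 30, minute 55 to minute 80, minute 85 to minute 120.
Second set merges to minute 0 to minute 20, minute 25 to minute 60, minute 70 to minute 110, minute 125 to minute 140.
A but not B: minute 20 to minute 25, minute 60 to minute 70, minute 110 to minute 120.
B but not A: minute 0 to minute 15, minute 30 to minute 55, minute 80 to minute 85, minute 125 to minute 140.
Combining gives A △ B.

minute 0 to minute 15, minute 20 to minute 25, minute 30 to minute 55, minute 60 to minute 70, minute 80 to minute 85, minute 110 to minute 120, minute 125 to minute 140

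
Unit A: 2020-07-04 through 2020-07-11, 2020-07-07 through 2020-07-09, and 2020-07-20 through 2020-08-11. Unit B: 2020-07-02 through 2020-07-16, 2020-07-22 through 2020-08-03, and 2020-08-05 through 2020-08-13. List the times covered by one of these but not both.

2020-07-02 through 2020-07-03, 2020-07-12 through 2020-07-16, 2020-07-20 through 2020-07-21, 2020-08-04 through 2020-08-04, 2020-08-12 through 2020-08-13

First set merges to 2020-07-04 through 2020-07-11, 2020-07-20 through 2020-08-11.
A but not B: 2020-07-20 through 2020-07-21, 2020-08-04 through 2020-08-04.
B but not A: 2020-07-02 through 2020-07-03, 2020-07-12 through 2020-07-16, 2020-08-12 through 2020-08-13.
Combining gives A △ B.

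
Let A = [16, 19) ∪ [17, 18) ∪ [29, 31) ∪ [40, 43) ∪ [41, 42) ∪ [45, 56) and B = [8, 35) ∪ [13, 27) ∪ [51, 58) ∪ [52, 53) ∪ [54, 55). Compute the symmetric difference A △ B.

Merge the first list: [16, 19), [29, 31), [40, 43), [45, 56).
Merge the second list: [8, 35), [51, 58).
A \ B = [40, 43), [45, 51).
B \ A = [8, 16), [19, 29), [31, 35), [56, 58).
Union of the two gives the symmetric difference.

[8, 16) ∪ [19, 29) ∪ [31, 35) ∪ [40, 43) ∪ [45, 51) ∪ [56, 58)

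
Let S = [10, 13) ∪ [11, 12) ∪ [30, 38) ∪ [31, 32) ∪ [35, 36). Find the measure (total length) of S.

11

Merged: [10, 13), [30, 38).
Lengths: 3 + 8 = 11.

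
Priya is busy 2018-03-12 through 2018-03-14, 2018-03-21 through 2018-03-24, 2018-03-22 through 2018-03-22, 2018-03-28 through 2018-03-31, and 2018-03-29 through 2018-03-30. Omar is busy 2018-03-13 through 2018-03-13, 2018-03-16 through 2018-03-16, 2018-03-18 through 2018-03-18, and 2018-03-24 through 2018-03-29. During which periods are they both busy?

2018-03-13 through 2018-03-13, 2018-03-24 through 2018-03-24, 2018-03-28 through 2018-03-29

Merge the first list: 2018-03-12 through 2018-03-14, 2018-03-21 through 2018-03-24, 2018-03-28 through 2018-03-31.
2018-03-12 through 2018-03-14 meets the second set on 2018-03-13 through 2018-03-13.
2018-03-21 through 2018-03-24 meets the second set on 2018-03-24 through 2018-03-24.
2018-03-28 through 2018-03-31 meets the second set on 2018-03-28 through 2018-03-29.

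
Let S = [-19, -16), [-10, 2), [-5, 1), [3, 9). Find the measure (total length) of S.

21

Merged: [-19, -16), [-10, 2), [3, 9).
Lengths: 3 + 12 + 6 = 21.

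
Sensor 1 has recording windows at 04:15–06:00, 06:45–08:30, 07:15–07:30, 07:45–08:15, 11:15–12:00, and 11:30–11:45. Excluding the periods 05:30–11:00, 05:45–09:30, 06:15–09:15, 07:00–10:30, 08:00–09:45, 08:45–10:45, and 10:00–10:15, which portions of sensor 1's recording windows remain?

Merge the first list: 04:15-06:00, 06:45-08:30, 11:15-12:00.
Merge the second list: 05:30-11:00.
04:15-06:00 \ B = 04:15-05:30.
06:45-08:30: entirely removed.
11:15-12:00: nothing removed.

04:15-05:30, 11:15-12:00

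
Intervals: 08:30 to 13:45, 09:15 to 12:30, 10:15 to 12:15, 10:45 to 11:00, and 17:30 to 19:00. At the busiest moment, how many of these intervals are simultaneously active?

Sweep endpoints in order; track running count of active intervals.
Peak of 4 reached at 10:45.

4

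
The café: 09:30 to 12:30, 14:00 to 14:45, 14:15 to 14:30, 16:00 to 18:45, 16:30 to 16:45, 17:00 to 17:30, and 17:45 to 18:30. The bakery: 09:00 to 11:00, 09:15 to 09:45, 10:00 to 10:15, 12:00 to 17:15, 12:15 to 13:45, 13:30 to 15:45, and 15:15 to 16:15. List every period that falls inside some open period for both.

A, merged: 09:30–12:30, 14:00–14:45, 16:00–18:45.
B, merged: 09:00–11:00, 12:00–17:15.
09:30–12:30 overlaps B on 09:30–11:00, 12:00–12:30.
14:00–14:45 overlaps B on 14:00–14:45.
16:00–18:45 overlaps B on 16:00–17:15.

09:30–11:00, 12:00–12:30, 14:00–14:45, 16:00–17:15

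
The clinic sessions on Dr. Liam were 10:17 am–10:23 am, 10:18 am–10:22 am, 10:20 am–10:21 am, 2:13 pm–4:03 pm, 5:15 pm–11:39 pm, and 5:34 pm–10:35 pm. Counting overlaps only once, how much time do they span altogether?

Merged: 10:17 am–10:23 am, 2:13 pm–4:03 pm, 5:15 pm–11:39 pm.
Lengths: 6 min + 1 h 50 min + 6 h 24 min = 8 h 20 min.

8 h 20 min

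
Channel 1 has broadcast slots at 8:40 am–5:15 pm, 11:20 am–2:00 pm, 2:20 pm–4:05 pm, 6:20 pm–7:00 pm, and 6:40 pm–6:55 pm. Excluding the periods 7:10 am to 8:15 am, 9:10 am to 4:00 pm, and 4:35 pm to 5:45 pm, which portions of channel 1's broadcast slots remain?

8:40 am–9:10 am, 4:00 pm–4:35 pm, 6:20 pm–7:00 pm

A, merged: 8:40 am–5:15 pm, 6:20 pm–7:00 pm.
8:40 am–5:15 pm \ B = 8:40 am–9:10 am, 4:00 pm–4:35 pm.
6:20 pm–7:00 pm: nothing removed.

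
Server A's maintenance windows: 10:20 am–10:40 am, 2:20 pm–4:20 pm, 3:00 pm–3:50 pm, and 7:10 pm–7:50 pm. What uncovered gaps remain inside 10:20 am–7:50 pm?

After merging, the occupied span is 10:20 am-10:40 am, 2:20 pm-4:20 pm, 7:10 pm-7:50 pm.
Complement within 10:20 am-7:50 pm: 10:40 am-2:20 pm, 4:20 pm-7:10 pm.

10:40 am-2:20 pm, 4:20 pm-7:10 pm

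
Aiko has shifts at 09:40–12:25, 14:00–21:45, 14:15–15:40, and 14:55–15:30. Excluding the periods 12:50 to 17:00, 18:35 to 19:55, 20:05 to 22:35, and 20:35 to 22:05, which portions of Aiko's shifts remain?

Merge the first list: 09:40-12:25, 14:00-21:45.
Merge the second list: 12:50-17:00, 18:35-19:55, 20:05-22:35.
09:40-12:25 is untouched.
14:00-21:45 with B removed leaves 17:00-18:35, 19:55-20:05.

09:40-12:25, 17:00-18:35, 19:55-20:05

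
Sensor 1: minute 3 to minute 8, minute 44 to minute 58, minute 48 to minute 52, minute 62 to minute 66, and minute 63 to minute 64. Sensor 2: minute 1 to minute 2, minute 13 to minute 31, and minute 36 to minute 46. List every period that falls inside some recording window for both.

minute 44 to minute 46

Merge the first list: minute 3 to minute 8, minute 44 to minute 58, minute 62 to minute 66.
minute 3 to minute 8 meets no B interval.
minute 44 to minute 58 ∩ B → minute 44 to minute 46.
minute 62 to minute 66 meets no B interval.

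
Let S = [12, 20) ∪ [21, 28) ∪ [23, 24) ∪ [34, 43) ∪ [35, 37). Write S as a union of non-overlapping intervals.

[12, 20) ∪ [21, 28) ∪ [34, 43)

[21, 28) is disjoint → start new block.
[23, 24) overlaps/touches [21, 28) → extend to [21, 28).
[34, 43) is disjoint → start new block.
[35, 37) overlaps/touches [34, 43) → extend to [34, 43).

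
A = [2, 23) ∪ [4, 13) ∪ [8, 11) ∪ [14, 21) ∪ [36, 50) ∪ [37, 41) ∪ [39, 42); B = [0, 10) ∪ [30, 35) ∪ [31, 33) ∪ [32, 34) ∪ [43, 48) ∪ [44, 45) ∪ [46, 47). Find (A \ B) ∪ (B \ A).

[0, 2) ∪ [10, 23) ∪ [30, 35) ∪ [36, 43) ∪ [48, 50)

First set merges to [2, 23), [36, 50).
Second set merges to [0, 10), [30, 35), [43, 48).
Only in the first: [10, 23), [36, 43), [48, 50).
Only in the second: [0, 2), [30, 35).
Together these are the periods covered by exactly one.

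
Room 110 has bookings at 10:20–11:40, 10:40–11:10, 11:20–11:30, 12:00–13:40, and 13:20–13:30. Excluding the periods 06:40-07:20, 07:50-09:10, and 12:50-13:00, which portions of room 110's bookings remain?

10:20-11:40, 12:00-12:50, 13:00-13:40

Merge the first list: 10:20-11:40, 12:00-13:40.
10:20-11:40 is untouched.
12:00-13:40 with B removed leaves 12:00-12:50, 13:00-13:40.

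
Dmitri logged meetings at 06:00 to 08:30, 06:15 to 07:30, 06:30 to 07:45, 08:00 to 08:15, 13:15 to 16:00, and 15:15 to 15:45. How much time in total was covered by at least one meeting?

5 h 15 min

Merged: 06:00–08:30, 13:15–16:00.
Lengths: 2 h 30 min + 2 h 45 min = 5 h 15 min.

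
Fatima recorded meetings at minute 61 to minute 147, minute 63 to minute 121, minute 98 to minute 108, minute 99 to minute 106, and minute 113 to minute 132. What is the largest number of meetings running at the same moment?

4

At minute 99, 4 of the intervals are simultaneously active.
No point has more.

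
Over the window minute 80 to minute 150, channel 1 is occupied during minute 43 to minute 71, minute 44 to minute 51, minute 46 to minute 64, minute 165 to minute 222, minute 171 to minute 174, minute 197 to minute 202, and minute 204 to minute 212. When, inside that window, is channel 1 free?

After merging, the occupied span is minute 43 to minute 71, minute 165 to minute 222.
Complement within minute 80 to minute 150: minute 80 to minute 150.

minute 80 to minute 150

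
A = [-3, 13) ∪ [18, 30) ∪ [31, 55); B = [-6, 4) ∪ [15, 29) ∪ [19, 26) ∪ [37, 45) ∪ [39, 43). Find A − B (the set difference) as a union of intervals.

[4, 13) ∪ [29, 30) ∪ [31, 37) ∪ [45, 55)

Merge the second list: [-6, 4), [15, 29), [37, 45).
[-3, 13) with B removed leaves [4, 13).
[18, 30) with B removed leaves [29, 30).
[31, 55) with B removed leaves [31, 37), [45, 55).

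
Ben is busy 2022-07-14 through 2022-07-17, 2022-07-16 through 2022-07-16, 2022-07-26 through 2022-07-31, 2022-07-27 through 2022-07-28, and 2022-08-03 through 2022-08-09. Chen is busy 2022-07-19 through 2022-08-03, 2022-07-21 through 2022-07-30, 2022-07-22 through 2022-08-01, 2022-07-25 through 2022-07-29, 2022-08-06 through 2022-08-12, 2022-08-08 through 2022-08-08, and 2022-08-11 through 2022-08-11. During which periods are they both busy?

2022-07-26 through 2022-07-31, 2022-08-03 through 2022-08-03, 2022-08-06 through 2022-08-09

A, merged: 2022-07-14 through 2022-07-17, 2022-07-26 through 2022-07-31, 2022-08-03 through 2022-08-09.
B, merged: 2022-07-19 through 2022-08-03, 2022-08-06 through 2022-08-12.
2022-07-14 through 2022-07-17: no overlap with the second set.
2022-07-26 through 2022-07-31 meets the second set on 2022-07-26 through 2022-07-31.
2022-08-03 through 2022-08-09 meets the second set on 2022-08-03 through 2022-08-03, 2022-08-06 through 2022-08-09.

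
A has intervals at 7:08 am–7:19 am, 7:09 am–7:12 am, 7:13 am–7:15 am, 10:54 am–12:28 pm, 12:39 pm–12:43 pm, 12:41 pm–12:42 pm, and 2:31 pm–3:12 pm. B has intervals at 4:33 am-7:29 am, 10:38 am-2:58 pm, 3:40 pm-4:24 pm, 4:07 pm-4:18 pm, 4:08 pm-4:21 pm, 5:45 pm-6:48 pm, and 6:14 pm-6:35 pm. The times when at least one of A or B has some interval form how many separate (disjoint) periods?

A, merged: 7:08 am-7:19 am, 10:54 am-12:28 pm, 12:39 pm-12:43 pm, 2:31 pm-3:12 pm.
B, merged: 4:33 am-7:29 am, 10:38 am-2:58 pm, 3:40 pm-4:24 pm, 5:45 pm-6:48 pm.
A ∪ B = 4:33 am-7:29 am, 10:38 am-3:12 pm, 3:40 pm-4:24 pm, 5:45 pm-6:48 pm.
That is 4 disjoint pieces.

4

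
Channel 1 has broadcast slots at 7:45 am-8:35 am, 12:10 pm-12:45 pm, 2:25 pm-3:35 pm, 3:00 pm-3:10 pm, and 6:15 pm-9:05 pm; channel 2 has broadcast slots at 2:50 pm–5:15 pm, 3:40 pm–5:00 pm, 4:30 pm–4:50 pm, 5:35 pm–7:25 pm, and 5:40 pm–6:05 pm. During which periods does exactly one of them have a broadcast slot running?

7:45 am–8:35 am, 12:10 pm–12:45 pm, 2:25 pm–2:50 pm, 3:35 pm–5:15 pm, 5:35 pm–6:15 pm, 7:25 pm–9:05 pm

First set merges to 7:45 am–8:35 am, 12:10 pm–12:45 pm, 2:25 pm–3:35 pm, 6:15 pm–9:05 pm.
Second set merges to 2:50 pm–5:15 pm, 5:35 pm–7:25 pm.
Only in the first: 7:45 am–8:35 am, 12:10 pm–12:45 pm, 2:25 pm–2:50 pm, 7:25 pm–9:05 pm.
Only in the second: 3:35 pm–5:15 pm, 5:35 pm–6:15 pm.
Together these are the periods covered by exactly one.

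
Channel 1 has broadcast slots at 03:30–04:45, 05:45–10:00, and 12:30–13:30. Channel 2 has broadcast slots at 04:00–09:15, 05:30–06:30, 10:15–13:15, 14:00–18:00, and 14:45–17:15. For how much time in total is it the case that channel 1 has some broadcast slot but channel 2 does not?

Merge the second list: 04:00–09:15, 10:15–13:15, 14:00–18:00.
A \ B = 03:30–04:00, 09:15–10:00, 13:15–13:30.
Total: 30 min + 45 min + 15 min = 1 h 30 min.

1 h 30 min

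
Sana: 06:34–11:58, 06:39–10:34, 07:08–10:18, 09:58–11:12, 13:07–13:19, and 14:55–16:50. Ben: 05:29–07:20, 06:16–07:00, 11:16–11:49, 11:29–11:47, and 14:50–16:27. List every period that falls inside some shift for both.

Merge the first list: 06:34-11:58, 13:07-13:19, 14:55-16:50.
Merge the second list: 05:29-07:20, 11:16-11:49, 14:50-16:27.
06:34-11:58 meets the second set on 06:34-07:20, 11:16-11:49.
13:07-13:19: no overlap with the second set.
14:55-16:50 meets the second set on 14:55-16:27.

06:34-07:20, 11:16-11:49, 14:55-16:27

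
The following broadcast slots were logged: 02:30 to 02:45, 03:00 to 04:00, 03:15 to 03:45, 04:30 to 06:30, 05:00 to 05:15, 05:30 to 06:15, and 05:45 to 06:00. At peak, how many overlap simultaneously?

At 05:45, 3 of the intervals are simultaneously active.
No point has more.

3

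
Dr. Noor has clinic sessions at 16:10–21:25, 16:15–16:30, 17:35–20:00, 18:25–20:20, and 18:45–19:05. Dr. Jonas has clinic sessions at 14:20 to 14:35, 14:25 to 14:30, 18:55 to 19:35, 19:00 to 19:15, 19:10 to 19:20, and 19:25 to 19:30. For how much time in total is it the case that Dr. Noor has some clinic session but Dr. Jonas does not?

Merge the first list: 16:10–21:25.
Merge the second list: 14:20–14:35, 18:55–19:35.
A \ B = 16:10–18:55, 19:35–21:25.
Total: 2 h 45 min + 1 h 50 min = 4 h 35 min.

4 h 35 min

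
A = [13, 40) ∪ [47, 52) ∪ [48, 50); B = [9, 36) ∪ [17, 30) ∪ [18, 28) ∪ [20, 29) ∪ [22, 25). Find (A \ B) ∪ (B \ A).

[9, 13) ∪ [36, 40) ∪ [47, 52)

Merge the first list: [13, 40), [47, 52).
Merge the second list: [9, 36).
A but not B: [36, 40), [47, 52).
B but not A: [9, 13).
Combining gives A △ B.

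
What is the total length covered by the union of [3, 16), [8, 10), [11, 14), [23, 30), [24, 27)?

20

Merged: [3, 16), [23, 30).
Lengths: 13 + 7 = 20.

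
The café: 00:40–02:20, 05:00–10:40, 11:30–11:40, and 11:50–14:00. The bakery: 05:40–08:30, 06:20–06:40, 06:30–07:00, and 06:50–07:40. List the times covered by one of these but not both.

Merge the second list: 05:40–08:30.
Only in the first: 00:40–02:20, 05:00–05:40, 08:30–10:40, 11:30–11:40, 11:50–14:00.
Only in the second: none.
Together these are the periods covered by exactly one.

00:40–02:20, 05:00–05:40, 08:30–10:40, 11:30–11:40, 11:50–14:00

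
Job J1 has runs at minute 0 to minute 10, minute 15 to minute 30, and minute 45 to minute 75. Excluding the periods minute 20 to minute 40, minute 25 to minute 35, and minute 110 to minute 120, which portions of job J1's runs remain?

minute 0 to minute 10, minute 15 to minute 20, minute 45 to minute 75

Second set merges to minute 20 to minute 40, minute 110 to minute 120.
minute 0 to minute 10: no B overlap → unchanged.
minute 15 to minute 30 minus B → minute 15 to minute 20.
minute 45 to minute 75: no B overlap → unchanged.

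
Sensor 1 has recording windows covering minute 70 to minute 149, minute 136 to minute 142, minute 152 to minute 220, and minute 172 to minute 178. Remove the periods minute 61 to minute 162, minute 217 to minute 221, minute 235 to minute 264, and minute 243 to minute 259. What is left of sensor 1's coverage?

minute 162 to minute 217

Merge the first list: minute 70 to minute 149, minute 152 to minute 220.
Merge the second list: minute 61 to minute 162, minute 217 to minute 221, minute 235 to minute 264.
minute 70 to minute 149 lies entirely inside B → drops out.
minute 152 to minute 220 with B removed leaves minute 162 to minute 217.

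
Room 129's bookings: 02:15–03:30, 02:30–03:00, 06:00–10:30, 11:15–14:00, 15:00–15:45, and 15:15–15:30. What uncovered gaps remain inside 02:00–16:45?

02:00–02:15, 03:30–06:00, 10:30–11:15, 14:00–15:00, 15:45–16:45

Covered (merged): 02:15–03:30, 06:00–10:30, 11:15–14:00, 15:00–15:45.
Complement within 02:00–16:45: 02:00–02:15, 03:30–06:00, 10:30–11:15, 14:00–15:00, 15:45–16:45.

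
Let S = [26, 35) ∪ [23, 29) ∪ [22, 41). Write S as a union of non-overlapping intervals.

[22, 41)

Sort by start: [22, 41), [23, 29), [26, 35).
[23, 29) overlaps/touches [22, 41) → extend to [22, 41).
[26, 35) overlaps/touches [22, 41) → extend to [22, 41).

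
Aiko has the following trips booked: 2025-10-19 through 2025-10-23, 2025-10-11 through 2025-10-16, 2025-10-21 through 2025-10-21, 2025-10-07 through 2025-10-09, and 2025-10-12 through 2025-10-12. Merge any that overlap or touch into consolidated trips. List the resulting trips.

2025-10-07 through 2025-10-09, 2025-10-11 through 2025-10-16, 2025-10-19 through 2025-10-23

Sort by start: 2025-10-07 through 2025-10-09, 2025-10-11 through 2025-10-16, 2025-10-12 through 2025-10-12, 2025-10-19 through 2025-10-23, 2025-10-21 through 2025-10-21.
2025-10-11 through 2025-10-16 is disjoint → start new block.
2025-10-12 through 2025-10-12 overlaps/touches 2025-10-11 through 2025-10-16 → extend to 2025-10-11 through 2025-10-16.
2025-10-19 through 2025-10-23 is disjoint → start new block.
2025-10-21 through 2025-10-21 overlaps/touches 2025-10-19 through 2025-10-23 → extend to 2025-10-19 through 2025-10-23.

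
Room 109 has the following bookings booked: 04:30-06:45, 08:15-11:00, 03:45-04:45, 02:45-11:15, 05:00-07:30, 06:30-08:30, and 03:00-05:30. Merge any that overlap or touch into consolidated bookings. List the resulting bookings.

Sort by start: 02:45–11:15, 03:00–05:30, 03:45–04:45, 04:30–06:45, 05:00–07:30, 06:30–08:30, 08:15–11:00.
03:00–05:30 overlaps/touches 02:45–11:15 → extend to 02:45–11:15.
03:45–04:45 overlaps/touches 02:45–11:15 → extend to 02:45–11:15.
04:30–06:45 overlaps/touches 02:45–11:15 → extend to 02:45–11:15.
05:00–07:30 overlaps/touches 02:45–11:15 → extend to 02:45–11:15.
06:30–08:30 overlaps/touches 02:45–11:15 → extend to 02:45–11:15.
08:15–11:00 overlaps/touches 02:45–11:15 → extend to 02:45–11:15.

02:45–11:15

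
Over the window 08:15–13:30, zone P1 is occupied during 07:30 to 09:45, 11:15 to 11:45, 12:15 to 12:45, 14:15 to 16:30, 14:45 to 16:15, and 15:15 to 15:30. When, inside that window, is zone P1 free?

After merging, the occupied span is 07:30–09:45, 11:15–11:45, 12:15–12:45, 14:15–16:30.
Uncovered inside 08:15–13:30: 09:45–11:15, 11:45–12:15, 12:45–13:30.

09:45–11:15, 11:45–12:15, 12:45–13:30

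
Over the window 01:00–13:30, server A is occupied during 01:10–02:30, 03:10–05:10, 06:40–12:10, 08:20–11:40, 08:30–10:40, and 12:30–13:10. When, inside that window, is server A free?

01:00-01:10, 02:30-03:10, 05:10-06:40, 12:10-12:30, 13:10-13:30

Covered (merged): 01:10-02:30, 03:10-05:10, 06:40-12:10, 12:30-13:10.
Complement within 01:00-13:30: 01:00-01:10, 02:30-03:10, 05:10-06:40, 12:10-12:30, 13:10-13:30.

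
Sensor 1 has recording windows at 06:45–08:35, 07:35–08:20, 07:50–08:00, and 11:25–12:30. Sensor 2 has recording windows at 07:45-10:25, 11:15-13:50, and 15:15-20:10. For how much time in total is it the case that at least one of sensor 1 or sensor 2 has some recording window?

Merge the first list: 06:45–08:35, 11:25–12:30.
A ∪ B = 06:45–10:25, 11:15–13:50, 15:15–20:10.
Total: 3 h 40 min + 2 h 35 min + 4 h 55 min = 11 h 10 min.

11 h 10 min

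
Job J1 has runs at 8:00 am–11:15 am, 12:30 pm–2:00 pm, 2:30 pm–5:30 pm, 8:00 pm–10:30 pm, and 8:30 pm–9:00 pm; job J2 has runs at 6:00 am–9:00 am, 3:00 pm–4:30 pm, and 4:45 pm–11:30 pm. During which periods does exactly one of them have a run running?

6:00 am–8:00 am, 9:00 am–11:15 am, 12:30 pm–2:00 pm, 2:30 pm–3:00 pm, 4:30 pm–4:45 pm, 5:30 pm–8:00 pm, 10:30 pm–11:30 pm

First set merges to 8:00 am–11:15 am, 12:30 pm–2:00 pm, 2:30 pm–5:30 pm, 8:00 pm–10:30 pm.
A but not B: 9:00 am–11:15 am, 12:30 pm–2:00 pm, 2:30 pm–3:00 pm, 4:30 pm–4:45 pm.
B but not A: 6:00 am–8:00 am, 5:30 pm–8:00 pm, 10:30 pm–11:30 pm.
Combining gives A △ B.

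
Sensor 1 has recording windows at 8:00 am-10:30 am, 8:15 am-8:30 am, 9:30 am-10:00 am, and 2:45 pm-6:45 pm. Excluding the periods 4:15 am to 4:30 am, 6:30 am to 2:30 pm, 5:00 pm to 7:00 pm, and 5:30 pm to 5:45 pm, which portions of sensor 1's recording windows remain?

First set merges to 8:00 am–10:30 am, 2:45 pm–6:45 pm.
Second set merges to 4:15 am–4:30 am, 6:30 am–2:30 pm, 5:00 pm–7:00 pm.
8:00 am–10:30 am: entirely removed.
2:45 pm–6:45 pm \ B = 2:45 pm–5:00 pm.

2:45 pm–5:00 pm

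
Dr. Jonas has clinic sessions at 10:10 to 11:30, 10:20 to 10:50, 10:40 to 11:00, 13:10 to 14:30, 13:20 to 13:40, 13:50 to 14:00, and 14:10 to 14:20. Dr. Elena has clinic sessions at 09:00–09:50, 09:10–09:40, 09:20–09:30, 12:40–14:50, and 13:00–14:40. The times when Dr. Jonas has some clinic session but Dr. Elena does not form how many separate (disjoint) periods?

1

First set merges to 10:10-11:30, 13:10-14:30.
Second set merges to 09:00-09:50, 12:40-14:50.
A \ B = 10:10-11:30.
That is 1 disjoint piece.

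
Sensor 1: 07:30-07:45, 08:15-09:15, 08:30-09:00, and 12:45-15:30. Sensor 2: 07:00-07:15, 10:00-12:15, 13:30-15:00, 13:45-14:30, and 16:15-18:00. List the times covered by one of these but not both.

07:00-07:15, 07:30-07:45, 08:15-09:15, 10:00-12:15, 12:45-13:30, 15:00-15:30, 16:15-18:00

Merge the first list: 07:30-07:45, 08:15-09:15, 12:45-15:30.
Merge the second list: 07:00-07:15, 10:00-12:15, 13:30-15:00, 16:15-18:00.
A but not B: 07:30-07:45, 08:15-09:15, 12:45-13:30, 15:00-15:30.
B but not A: 07:00-07:15, 10:00-12:15, 16:15-18:00.
Combining gives A △ B.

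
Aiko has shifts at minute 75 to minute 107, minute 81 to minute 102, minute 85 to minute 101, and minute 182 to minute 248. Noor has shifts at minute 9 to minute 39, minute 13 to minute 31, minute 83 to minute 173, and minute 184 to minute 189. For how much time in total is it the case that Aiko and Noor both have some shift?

A, merged: minute 75 to minute 107, minute 182 to minute 248.
B, merged: minute 9 to minute 39, minute 83 to minute 173, minute 184 to minute 189.
A ∩ B = minute 83 to minute 107, minute 184 to minute 189.
Total: 24 minutes + 5 minutes = 29 minutes.

29 minutes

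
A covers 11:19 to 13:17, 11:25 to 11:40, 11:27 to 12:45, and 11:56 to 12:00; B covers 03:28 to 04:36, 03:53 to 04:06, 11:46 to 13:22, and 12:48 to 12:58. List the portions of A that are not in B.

A, merged: 11:19–13:17.
B, merged: 03:28–04:36, 11:46–13:22.
11:19–13:17 with B removed leaves 11:19–11:46.

11:19–11:46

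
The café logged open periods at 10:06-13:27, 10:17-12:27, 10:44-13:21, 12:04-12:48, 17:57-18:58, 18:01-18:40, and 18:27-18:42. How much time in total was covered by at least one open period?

4 h 22 min

Merged: 10:06–13:27, 17:57–18:58.
Lengths: 3 h 21 min + 1 h 1 min = 4 h 22 min.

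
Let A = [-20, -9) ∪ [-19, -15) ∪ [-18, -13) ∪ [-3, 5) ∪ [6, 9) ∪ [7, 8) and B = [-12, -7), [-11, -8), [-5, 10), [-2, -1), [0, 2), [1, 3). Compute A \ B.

First set merges to [-20, -9), [-3, 5), [6, 9).
Second set merges to [-12, -7), [-5, 10).
[-20, -9) \ B = [-20, -12).
[-3, 5): entirely removed.
[6, 9): entirely removed.

[-20, -12)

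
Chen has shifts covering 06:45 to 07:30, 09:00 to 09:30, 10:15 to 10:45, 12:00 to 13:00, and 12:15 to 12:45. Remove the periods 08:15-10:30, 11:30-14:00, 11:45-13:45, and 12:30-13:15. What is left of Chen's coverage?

First set merges to 06:45–07:30, 09:00–09:30, 10:15–10:45, 12:00–13:00.
Second set merges to 08:15–10:30, 11:30–14:00.
06:45–07:30 is untouched.
09:00–09:30 lies entirely inside B → drops out.
10:15–10:45 with B removed leaves 10:30–10:45.
12:00–13:00 lies entirely inside B → drops out.

06:45–07:30, 10:30–10:45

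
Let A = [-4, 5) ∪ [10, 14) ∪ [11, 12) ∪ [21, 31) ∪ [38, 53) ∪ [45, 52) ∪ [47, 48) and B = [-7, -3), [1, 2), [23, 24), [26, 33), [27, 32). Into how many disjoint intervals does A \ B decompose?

6

First set merges to [-4, 5), [10, 14), [21, 31), [38, 53).
Second set merges to [-7, -3), [1, 2), [23, 24), [26, 33).
A \ B = [-3, 1), [2, 5), [10, 14), [21, 23), [24, 26), [38, 53).
That is 6 disjoint pieces.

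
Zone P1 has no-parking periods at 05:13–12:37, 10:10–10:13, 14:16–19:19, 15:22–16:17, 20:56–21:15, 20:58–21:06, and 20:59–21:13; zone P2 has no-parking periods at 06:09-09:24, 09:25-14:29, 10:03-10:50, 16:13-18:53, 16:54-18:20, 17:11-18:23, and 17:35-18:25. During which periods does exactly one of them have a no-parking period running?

05:13–06:09, 09:24–09:25, 12:37–14:16, 14:29–16:13, 18:53–19:19, 20:56–21:15

A, merged: 05:13–12:37, 14:16–19:19, 20:56–21:15.
B, merged: 06:09–09:24, 09:25–14:29, 16:13–18:53.
Only in the first: 05:13–06:09, 09:24–09:25, 14:29–16:13, 18:53–19:19, 20:56–21:15.
Only in the second: 12:37–14:16.
Together these are the periods covered by exactly one.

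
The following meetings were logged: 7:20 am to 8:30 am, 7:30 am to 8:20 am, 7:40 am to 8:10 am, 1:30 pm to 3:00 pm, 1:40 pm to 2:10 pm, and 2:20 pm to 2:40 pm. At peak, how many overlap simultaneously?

3

At 7:40 am, 3 of the intervals are simultaneously active.
No point has more.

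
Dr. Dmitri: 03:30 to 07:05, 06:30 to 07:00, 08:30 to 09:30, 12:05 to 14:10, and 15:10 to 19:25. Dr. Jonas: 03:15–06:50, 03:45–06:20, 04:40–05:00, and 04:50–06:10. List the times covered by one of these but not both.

A, merged: 03:30–07:05, 08:30–09:30, 12:05–14:10, 15:10–19:25.
B, merged: 03:15–06:50.
A but not B: 06:50–07:05, 08:30–09:30, 12:05–14:10, 15:10–19:25.
B but not A: 03:15–03:30.
Combining gives A △ B.

03:15–03:30, 06:50–07:05, 08:30–09:30, 12:05–14:10, 15:10–19:25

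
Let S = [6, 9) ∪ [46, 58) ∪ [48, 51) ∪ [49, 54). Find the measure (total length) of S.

15

Merged: [6, 9), [46, 58).
Lengths: 3 + 12 = 15.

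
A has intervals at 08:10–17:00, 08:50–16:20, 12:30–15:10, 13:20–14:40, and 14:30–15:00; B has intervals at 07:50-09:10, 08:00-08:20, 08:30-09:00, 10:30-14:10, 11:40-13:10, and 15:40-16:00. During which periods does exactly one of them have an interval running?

07:50–08:10, 09:10–10:30, 14:10–15:40, 16:00–17:00

First set merges to 08:10–17:00.
Second set merges to 07:50–09:10, 10:30–14:10, 15:40–16:00.
Only in the first: 09:10–10:30, 14:10–15:40, 16:00–17:00.
Only in the second: 07:50–08:10.
Together these are the periods covered by exactly one.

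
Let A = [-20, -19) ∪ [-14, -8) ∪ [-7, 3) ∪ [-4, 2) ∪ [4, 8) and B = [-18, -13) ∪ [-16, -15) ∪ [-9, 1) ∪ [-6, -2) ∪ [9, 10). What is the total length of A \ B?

First set merges to [-20, -19), [-14, -8), [-7, 3), [4, 8).
Second set merges to [-18, -13), [-9, 1), [9, 10).
A \ B = [-20, -19), [-13, -9), [1, 3), [4, 8).
Total: 1 + 4 + 2 + 4 = 11.

11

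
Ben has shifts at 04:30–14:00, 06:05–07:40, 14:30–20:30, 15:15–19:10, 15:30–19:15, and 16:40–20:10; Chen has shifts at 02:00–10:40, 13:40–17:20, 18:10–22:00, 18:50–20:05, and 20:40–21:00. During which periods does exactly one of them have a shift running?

02:00–04:30, 10:40–13:40, 14:00–14:30, 17:20–18:10, 20:30–22:00

Merge the first list: 04:30–14:00, 14:30–20:30.
Merge the second list: 02:00–10:40, 13:40–17:20, 18:10–22:00.
A \ B = 10:40–13:40, 17:20–18:10.
B \ A = 02:00–04:30, 14:00–14:30, 20:30–22:00.
Union of the two gives the symmetric difference.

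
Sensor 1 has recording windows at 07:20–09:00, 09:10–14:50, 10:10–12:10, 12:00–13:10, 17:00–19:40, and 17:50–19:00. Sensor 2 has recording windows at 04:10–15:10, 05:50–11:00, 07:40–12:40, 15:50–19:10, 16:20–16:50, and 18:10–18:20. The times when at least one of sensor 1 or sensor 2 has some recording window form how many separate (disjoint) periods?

First set merges to 07:20-09:00, 09:10-14:50, 17:00-19:40.
Second set merges to 04:10-15:10, 15:50-19:10.
A ∪ B = 04:10-15:10, 15:50-19:40.
That is 2 disjoint pieces.

2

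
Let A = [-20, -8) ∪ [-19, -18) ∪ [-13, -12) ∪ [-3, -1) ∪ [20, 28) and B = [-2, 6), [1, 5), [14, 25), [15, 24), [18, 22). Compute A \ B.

A, merged: [-20, -8), [-3, -1), [20, 28).
B, merged: [-2, 6), [14, 25).
[-20, -8): nothing removed.
[-3, -1) \ B = [-3, -2).
[20, 28) \ B = [25, 28).

[-20, -8) ∪ [-3, -2) ∪ [25, 28)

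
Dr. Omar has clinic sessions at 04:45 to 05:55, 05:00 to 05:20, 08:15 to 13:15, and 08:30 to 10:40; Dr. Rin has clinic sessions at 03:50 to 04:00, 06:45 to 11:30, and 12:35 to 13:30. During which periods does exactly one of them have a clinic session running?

A, merged: 04:45–05:55, 08:15–13:15.
A \ B = 04:45–05:55, 11:30–12:35.
B \ A = 03:50–04:00, 06:45–08:15, 13:15–13:30.
Union of the two gives the symmetric difference.

03:50–04:00, 04:45–05:55, 06:45–08:15, 11:30–12:35, 13:15–13:30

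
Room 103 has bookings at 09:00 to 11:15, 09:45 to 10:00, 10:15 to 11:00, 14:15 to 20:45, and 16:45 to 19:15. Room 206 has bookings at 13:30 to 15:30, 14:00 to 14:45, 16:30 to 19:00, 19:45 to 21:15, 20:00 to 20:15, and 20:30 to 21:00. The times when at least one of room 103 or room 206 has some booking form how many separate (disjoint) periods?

First set merges to 09:00–11:15, 14:15–20:45.
Second set merges to 13:30–15:30, 16:30–19:00, 19:45–21:15.
A ∪ B = 09:00–11:15, 13:30–21:15.
That is 2 disjoint pieces.

2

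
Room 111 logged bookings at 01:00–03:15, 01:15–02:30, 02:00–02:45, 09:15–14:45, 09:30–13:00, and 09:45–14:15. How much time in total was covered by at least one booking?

Merged: 01:00-03:15, 09:15-14:45.
Lengths: 2 h 15 min + 5 h 30 min = 7 h 45 min.

7 h 45 min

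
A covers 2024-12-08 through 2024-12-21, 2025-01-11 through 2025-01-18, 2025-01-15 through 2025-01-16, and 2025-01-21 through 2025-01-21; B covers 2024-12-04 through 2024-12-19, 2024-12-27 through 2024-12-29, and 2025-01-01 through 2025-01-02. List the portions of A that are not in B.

First set merges to 2024-12-08 through 2024-12-21, 2025-01-11 through 2025-01-18, 2025-01-21 through 2025-01-21.
2024-12-08 through 2024-12-21 with B removed leaves 2024-12-20 through 2024-12-21.
2025-01-11 through 2025-01-18 is untouched.
2025-01-21 through 2025-01-21 is untouched.

2024-12-20 through 2024-12-21, 2025-01-11 through 2025-01-18, 2025-01-21 through 2025-01-21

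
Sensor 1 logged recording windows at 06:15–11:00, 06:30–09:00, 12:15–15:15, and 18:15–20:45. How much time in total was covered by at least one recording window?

10 h 15 min

Merged: 06:15–11:00, 12:15–15:15, 18:15–20:45.
Lengths: 4 h 45 min + 3 h + 2 h 30 min = 10 h 15 min.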